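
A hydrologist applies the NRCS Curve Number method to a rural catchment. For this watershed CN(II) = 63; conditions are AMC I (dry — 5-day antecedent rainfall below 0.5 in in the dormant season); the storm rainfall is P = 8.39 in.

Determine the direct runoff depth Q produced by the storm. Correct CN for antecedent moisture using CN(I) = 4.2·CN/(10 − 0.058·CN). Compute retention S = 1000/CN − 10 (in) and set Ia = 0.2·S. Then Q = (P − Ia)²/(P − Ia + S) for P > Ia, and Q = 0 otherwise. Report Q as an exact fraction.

Q = 547595560009/342656603100 in ≈ 1.598 in

Adjust CN=63 to AMC I: 4.2·63/(10 − 0.058·63) → (1323/5) ÷ (3173/500) = 132300/3173 ≈ 41.696
S = 1000/(132300/3173) − 10 = 18500/1323 in ≈ 13.983 in
Ia = 0.2·(18500/1323) = 3700/1323 in ≈ 2.797 in
Since P=8.390 > Ia=2.797: effective rainfall P−Ia = 739997/132300 in
Runoff Q = (P−Ia)²/(P−Ia+S) = (5.593)²/(5.593+13.983) = 547595560009/342656603100 ≈ 1.598 in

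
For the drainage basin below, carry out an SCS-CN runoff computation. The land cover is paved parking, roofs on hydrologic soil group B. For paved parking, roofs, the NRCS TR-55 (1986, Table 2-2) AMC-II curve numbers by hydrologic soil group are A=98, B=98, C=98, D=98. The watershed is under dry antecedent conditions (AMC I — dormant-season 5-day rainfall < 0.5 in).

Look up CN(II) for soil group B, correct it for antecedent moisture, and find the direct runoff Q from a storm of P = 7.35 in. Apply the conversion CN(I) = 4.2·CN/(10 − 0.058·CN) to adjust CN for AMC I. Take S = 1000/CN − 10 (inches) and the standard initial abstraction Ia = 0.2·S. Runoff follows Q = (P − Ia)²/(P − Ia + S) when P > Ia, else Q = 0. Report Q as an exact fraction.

Q = 22279443169/3277632540 in ≈ 6.797 in

NRCS table: paved parking, roofs, soil group B → CN(II) = 98
Adjust CN=98 to AMC I: 4.2·98/(10 − 0.058·98) → (2058/5) ÷ (1079/250) = 102900/1079 ≈ 95.366
Retention S: 1000/CN − 10 with CN=95.366 → S = 500/1029 ≈ 0.486 in
Ia = 0.2S: 0.2·0.486 = 0.097 in (exactly 100/1029)
P − Ia = 7.350 − 0.097 = 149263/20580 ≈ 7.253 in (> 0, runoff occurs)
Runoff Q = (P−Ia)²/(P−Ia+S) = (7.253)²/(7.253+0.486) = 22279443169/3277632540 ≈ 6.797 in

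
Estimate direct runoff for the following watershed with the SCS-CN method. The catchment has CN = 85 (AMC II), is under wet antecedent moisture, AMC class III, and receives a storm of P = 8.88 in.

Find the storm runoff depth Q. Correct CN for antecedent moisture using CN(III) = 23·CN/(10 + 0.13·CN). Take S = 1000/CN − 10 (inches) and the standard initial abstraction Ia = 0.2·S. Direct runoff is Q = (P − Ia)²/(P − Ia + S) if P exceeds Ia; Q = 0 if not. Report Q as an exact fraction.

Q = 1212738534/151189925 in ≈ 8.021 in

CN(III) from CN(II)=85: (23·85)/(10 + 0.13·85) = 39100/421 ≈ 92.874
S = 1000/(39100/421) − 10 = 300/391 in ≈ 0.767 in
Ia = 0.2S: 0.2·0.767 = 0.153 in (exactly 60/391)
P − Ia = 8.880 − 0.153 = 85302/9775 ≈ 8.727 in (> 0, runoff occurs)
Runoff Q = (P−Ia)²/(P−Ia+S) = (8.727)²/(8.727+0.767) = 1212738534/151189925 ≈ 8.021 in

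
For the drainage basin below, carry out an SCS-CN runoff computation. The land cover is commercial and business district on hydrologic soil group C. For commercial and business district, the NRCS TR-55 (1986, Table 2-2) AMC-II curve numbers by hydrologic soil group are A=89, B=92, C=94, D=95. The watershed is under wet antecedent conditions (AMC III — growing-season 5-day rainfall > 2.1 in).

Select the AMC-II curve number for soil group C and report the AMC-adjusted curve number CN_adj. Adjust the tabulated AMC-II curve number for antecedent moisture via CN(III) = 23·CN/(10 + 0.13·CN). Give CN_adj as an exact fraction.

NRCS table: commercial and business district, soil group C → CN(II) = 94
Wet (AMC III): CN(III) = 23·94/(10 + 0.13·94) = 2162/(1111/50) = 108100/1111 ≈ 97.300

CN_adj = 108100/1111 ≈ 97.300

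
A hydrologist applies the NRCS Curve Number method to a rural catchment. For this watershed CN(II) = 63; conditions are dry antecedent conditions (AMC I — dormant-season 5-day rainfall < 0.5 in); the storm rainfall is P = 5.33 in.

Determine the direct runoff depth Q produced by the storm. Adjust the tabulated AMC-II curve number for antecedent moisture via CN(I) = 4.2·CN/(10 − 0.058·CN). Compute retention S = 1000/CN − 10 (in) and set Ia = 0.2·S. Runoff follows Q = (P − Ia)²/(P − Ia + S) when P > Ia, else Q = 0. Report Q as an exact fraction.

Q = 112331555281/289096535700 in ≈ 0.389 in

Adjust CN=63 to AMC I: 4.2·63/(10 − 0.058·63) → (1323/5) ÷ (3173/500) = 132300/3173 ≈ 41.696
Max retention: S = 1000/(132300/3173) − 10 = 18500/1323 in (≈ 13.983 in)
Initial abstraction Ia = S/5 = (18500/1323)/5 = 3700/1323 ≈ 2.797 in
Excess rainfall: 5.330 − 2.797 = 2.533 in; P > Ia so Q > 0
Q = (335159/132300)²/((335159/132300) + 18500/1323) = (112331555281/17503290000)/(2185159/132300) = 112331555281/289096535700 in ≈ 0.389 in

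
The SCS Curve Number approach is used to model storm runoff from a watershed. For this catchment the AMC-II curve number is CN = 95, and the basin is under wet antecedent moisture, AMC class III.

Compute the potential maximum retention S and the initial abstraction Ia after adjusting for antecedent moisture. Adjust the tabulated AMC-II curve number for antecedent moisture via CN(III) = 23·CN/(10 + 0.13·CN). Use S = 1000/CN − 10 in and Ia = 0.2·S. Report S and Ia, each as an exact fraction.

Adjust CN=95 to AMC III: 23·95/(10 + 0.13·95) → 2185 ÷ (447/20) = 43700/447 ≈ 97.763
Max retention: S = 1000/(43700/447) − 10 = 100/437 in (≈ 0.229 in)
Ia = 0.2·(100/437) = 20/437 in ≈ 0.046 in

S = 100/437 in ≈ 0.229 in; Ia = 20/437 in ≈ 0.046 in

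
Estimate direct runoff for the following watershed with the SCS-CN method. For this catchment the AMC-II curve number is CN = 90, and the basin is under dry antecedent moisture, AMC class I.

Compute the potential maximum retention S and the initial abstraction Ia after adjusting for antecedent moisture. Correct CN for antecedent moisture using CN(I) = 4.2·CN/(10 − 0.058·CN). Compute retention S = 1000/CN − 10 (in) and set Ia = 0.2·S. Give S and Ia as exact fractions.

Dry (AMC I): CN(I) = 4.2·90/(10 − 0.058·90) = 378/(239/50) = 18900/239 ≈ 79.079
S = 1000/(18900/239) − 10 = 500/189 in ≈ 2.646 in
Initial abstraction Ia = S/5 = (500/189)/5 = 100/189 ≈ 0.529 in

S = 500/189 in ≈ 2.646 in; Ia = 100/189 in ≈ 0.529 in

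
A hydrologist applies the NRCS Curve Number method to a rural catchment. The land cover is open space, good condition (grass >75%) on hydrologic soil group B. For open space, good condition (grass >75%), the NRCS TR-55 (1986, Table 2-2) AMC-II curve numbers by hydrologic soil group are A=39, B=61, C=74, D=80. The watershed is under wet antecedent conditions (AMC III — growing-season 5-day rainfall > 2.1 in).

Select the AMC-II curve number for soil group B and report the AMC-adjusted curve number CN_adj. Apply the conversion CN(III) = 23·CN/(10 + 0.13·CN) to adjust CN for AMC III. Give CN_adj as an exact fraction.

CN_adj = 140300/1793 ≈ 78.249

NRCS table: open space, good condition (grass >75%), soil group B → CN(II) = 61
Adjust CN=61 to AMC III: 23·61/(10 + 0.13·61) → 1403 ÷ (1793/100) = 140300/1793 ≈ 78.249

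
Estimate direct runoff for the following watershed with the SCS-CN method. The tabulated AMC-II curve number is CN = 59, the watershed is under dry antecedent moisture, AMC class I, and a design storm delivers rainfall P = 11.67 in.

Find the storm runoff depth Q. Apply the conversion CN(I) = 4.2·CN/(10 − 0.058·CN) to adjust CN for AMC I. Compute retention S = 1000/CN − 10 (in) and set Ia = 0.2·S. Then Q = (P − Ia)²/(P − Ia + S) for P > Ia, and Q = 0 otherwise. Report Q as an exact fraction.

Adjust CN=59 to AMC I: 4.2·59/(10 − 0.058·59) → (1239/5) ÷ (3289/500) = 123900/3289 ≈ 37.671
Retention S: 1000/CN − 10 with CN=37.671 → S = 20500/1239 ≈ 16.546 in
Ia = 0.2S: 0.2·16.546 = 3.309 in (exactly 4100/1239)
Since P=11.670 > Ia=3.309: effective rainfall P−Ia = 1035913/123900 in
Runoff Q = (P−Ia)²/(P−Ia+S) = (8.361)²/(8.361+16.546) = 1073115743569/382344620700 ≈ 2.807 in

Q = 1073115743569/382344620700 in ≈ 2.807 in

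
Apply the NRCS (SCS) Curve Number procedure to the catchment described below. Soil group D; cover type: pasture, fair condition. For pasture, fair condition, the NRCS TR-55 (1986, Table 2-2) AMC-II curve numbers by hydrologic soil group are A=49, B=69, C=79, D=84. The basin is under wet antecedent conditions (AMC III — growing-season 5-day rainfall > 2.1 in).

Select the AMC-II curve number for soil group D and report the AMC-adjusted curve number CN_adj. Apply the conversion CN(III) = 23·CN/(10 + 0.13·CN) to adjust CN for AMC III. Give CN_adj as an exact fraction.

NRCS table: pasture, fair condition, soil group D → CN(II) = 84
CN(III) from CN(II)=84: (23·84)/(10 + 0.13·84) = 48300/523 ≈ 92.352

CN_adj = 48300/523 ≈ 92.352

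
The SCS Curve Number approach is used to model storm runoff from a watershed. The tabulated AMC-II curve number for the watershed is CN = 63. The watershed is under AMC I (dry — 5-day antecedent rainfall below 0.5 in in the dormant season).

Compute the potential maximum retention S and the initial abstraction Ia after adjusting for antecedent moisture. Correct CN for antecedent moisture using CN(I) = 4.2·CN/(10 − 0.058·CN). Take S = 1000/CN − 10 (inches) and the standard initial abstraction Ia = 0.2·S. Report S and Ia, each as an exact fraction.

Adjust CN=63 to AMC I: 4.2·63/(10 − 0.058·63) → (1323/5) ÷ (3173/500) = 132300/3173 ≈ 41.696
Max retention: S = 1000/(132300/3173) − 10 = 18500/1323 in (≈ 13.983 in)
Ia = 0.2·(18500/1323) = 3700/1323 in ≈ 2.797 in

S = 18500/1323 in ≈ 13.983 in; Ia = 3700/1323 in ≈ 2.797 in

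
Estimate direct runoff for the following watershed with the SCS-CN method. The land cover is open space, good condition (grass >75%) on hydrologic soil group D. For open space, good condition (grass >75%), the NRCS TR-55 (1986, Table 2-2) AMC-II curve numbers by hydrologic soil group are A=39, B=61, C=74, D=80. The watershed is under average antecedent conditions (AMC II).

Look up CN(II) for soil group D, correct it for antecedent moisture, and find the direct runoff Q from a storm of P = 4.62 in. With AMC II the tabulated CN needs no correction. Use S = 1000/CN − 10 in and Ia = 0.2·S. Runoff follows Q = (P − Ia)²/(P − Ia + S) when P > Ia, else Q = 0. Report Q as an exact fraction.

NRCS table: open space, good condition (grass >75%), soil group D → CN(II) = 80
Average conditions: CN = 80 (no AMC adjustment).
Retention S: 1000/CN − 10 with CN=80.000 → S = 5/2 ≈ 2.500 in
Ia = 0.2S: 0.2·2.500 = 0.500 in (exactly 1/2)
Excess rainfall: 4.620 − 0.500 = 4.120 in; P > Ia so Q > 0
Runoff Q = (P−Ia)²/(P−Ia+S) = (4.120)²/(4.120+2.500) = 21218/8275 ≈ 2.564 in

Q = 21218/8275 in ≈ 2.564 in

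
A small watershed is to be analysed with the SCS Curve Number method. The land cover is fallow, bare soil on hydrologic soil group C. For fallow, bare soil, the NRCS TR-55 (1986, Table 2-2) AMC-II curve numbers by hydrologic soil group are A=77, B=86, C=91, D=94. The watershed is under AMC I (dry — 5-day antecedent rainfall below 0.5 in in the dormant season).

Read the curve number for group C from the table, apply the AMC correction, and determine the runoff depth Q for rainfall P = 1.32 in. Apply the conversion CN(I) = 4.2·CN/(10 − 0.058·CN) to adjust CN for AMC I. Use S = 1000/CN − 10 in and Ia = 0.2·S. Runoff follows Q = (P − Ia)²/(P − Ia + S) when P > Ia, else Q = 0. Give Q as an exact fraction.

NRCS table: fallow, bare soil, soil group C → CN(II) = 91
Adjust CN=91 to AMC I: 4.2·91/(10 − 0.058·91) → (1911/5) ÷ (2361/500) = 63700/787 ≈ 80.940
Max retention: S = 1000/(63700/787) − 10 = 1500/637 in (≈ 2.355 in)
Ia = 0.2S: 0.2·2.355 = 0.471 in (exactly 300/637)
Excess rainfall: 1.320 − 0.471 = 0.849 in; P > Ia so Q > 0
Runoff Q = (P−Ia)²/(P−Ia+S) = (0.849)²/(0.849+2.355) = 20313049/90278825 ≈ 0.225 in

Q = 20313049/90278825 in ≈ 0.225 in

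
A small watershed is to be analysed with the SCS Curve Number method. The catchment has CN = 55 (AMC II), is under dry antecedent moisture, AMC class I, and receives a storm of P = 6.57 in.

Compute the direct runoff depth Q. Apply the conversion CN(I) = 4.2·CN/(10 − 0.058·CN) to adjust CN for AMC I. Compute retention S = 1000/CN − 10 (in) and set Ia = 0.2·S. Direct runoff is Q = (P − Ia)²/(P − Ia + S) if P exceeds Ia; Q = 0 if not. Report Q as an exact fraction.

Q = 141302307/437845100 in ≈ 0.323 in

Dry (AMC I): CN(I) = 4.2·55/(10 − 0.058·55) = 231/(681/100) = 7700/227 ≈ 33.921
Max retention: S = 1000/(7700/227) − 10 = 1500/77 in (≈ 19.481 in)
Ia = 0.2·(1500/77) = 300/77 in ≈ 3.896 in
Since P=6.570 > Ia=3.896: effective rainfall P−Ia = 20589/7700 in
Q: (20589/7700)² ÷ (170589/7700) = 141302307/437845100 in (≈ 0.323 in)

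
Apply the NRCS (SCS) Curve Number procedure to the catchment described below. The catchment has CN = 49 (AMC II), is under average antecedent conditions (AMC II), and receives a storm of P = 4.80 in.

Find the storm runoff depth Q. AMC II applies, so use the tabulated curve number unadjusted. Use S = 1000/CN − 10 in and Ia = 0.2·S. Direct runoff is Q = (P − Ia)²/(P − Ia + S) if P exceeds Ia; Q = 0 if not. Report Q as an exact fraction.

CN(II) = 49; AMC II needs no correction.
S = 1000/49 − 10 = 510/49 in ≈ 10.408 in
Ia = 0.2S: 0.2·10.408 = 2.082 in (exactly 102/49)
Excess rainfall: 4.800 − 2.082 = 2.718 in; P > Ia so Q > 0
Q: (666/245)² ÷ (3216/245) = 36963/65660 in (≈ 0.563 in)

Q = 36963/65660 in ≈ 0.563 in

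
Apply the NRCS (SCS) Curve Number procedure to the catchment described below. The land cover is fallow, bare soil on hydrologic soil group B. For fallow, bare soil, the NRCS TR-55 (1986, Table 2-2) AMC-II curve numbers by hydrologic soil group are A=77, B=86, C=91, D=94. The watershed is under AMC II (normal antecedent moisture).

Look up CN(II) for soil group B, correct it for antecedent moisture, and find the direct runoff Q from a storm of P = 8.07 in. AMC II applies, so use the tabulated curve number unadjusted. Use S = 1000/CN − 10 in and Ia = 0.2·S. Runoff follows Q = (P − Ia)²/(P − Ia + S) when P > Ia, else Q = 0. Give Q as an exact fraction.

NRCS table: fallow, bare soil, soil group B → CN(II) = 86
Average conditions: CN = 86 (no AMC adjustment).
Max retention: S = 1000/86 − 10 = 70/43 in (≈ 1.628 in)
Ia = 0.2S: 0.2·1.628 = 0.326 in (exactly 14/43)
P − Ia = 8.070 − 0.326 = 33301/4300 ≈ 7.744 in (> 0, runoff occurs)
Q: (33301/4300)² ÷ (40301/4300) = 1108956601/173294300 in (≈ 6.399 in)

Q = 1108956601/173294300 in ≈ 6.399 in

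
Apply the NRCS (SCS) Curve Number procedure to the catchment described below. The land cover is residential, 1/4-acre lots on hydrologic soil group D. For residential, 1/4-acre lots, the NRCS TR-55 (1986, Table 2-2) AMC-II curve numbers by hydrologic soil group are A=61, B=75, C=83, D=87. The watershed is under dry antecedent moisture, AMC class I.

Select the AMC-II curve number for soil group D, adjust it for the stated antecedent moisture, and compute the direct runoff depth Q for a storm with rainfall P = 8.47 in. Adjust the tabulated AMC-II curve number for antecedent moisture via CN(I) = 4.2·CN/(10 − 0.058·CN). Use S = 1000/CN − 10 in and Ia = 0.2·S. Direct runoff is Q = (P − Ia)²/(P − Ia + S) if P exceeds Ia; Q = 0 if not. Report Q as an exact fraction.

NRCS table: residential, 1/4-acre lots, soil group D → CN(II) = 87
Adjust CN=87 to AMC I: 4.2·87/(10 − 0.058·87) → (1827/5) ÷ (2477/500) = 182700/2477 ≈ 73.759
Retention S: 1000/CN − 10 with CN=73.759 → S = 6500/1827 ≈ 3.558 in
Ia = 0.2S: 0.2·3.558 = 0.712 in (exactly 1300/1827)
P − Ia = 8.470 − 0.712 = 1417469/182700 ≈ 7.758 in (> 0, runoff occurs)
Runoff Q = (P−Ia)²/(P−Ia+S) = (7.758)²/(7.758+3.558) = 2009218365961/377726586300 ≈ 5.319 in

Q = 2009218365961/377726586300 in ≈ 5.319 in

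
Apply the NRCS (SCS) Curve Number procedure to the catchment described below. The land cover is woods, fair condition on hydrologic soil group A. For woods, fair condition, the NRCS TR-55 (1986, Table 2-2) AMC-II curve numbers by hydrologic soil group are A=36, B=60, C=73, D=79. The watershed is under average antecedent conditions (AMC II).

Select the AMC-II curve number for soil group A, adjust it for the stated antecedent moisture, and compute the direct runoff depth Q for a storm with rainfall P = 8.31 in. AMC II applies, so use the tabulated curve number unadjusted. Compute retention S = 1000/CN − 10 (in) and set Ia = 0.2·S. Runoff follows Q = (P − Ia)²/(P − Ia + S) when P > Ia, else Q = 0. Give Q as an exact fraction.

NRCS table: woods, fair condition, soil group A → CN(II) = 36
Average conditions: CN = 36 (no AMC adjustment).
Max retention: S = 1000/36 − 10 = 160/9 in (≈ 17.778 in)
Ia = 0.2S: 0.2·17.778 = 3.556 in (exactly 32/9)
Since P=8.310 > Ia=3.556: effective rainfall P−Ia = 4279/900 in
Q: (4279/900)² ÷ (20279/900) = 18309841/18251100 in (≈ 1.003 in)

Q = 18309841/18251100 in ≈ 1.003 in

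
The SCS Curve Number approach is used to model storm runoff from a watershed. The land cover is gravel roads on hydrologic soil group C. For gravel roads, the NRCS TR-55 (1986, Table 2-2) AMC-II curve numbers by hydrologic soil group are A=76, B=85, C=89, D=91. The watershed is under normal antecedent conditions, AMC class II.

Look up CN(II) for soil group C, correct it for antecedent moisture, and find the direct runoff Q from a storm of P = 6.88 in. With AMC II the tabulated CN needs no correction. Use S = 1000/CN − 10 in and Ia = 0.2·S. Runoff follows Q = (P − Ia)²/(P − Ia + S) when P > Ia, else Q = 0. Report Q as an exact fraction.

NRCS table: gravel roads, soil group C → CN(II) = 89
CN(II) = 89; AMC II needs no correction.
Retention S: 1000/CN − 10 with CN=89.000 → S = 110/89 ≈ 1.236 in
Ia = 0.2S: 0.2·1.236 = 0.247 in (exactly 22/89)
Excess rainfall: 6.880 − 0.247 = 6.633 in; P > Ia so Q > 0
Runoff Q = (P−Ia)²/(P−Ia+S) = (6.633)²/(6.633+1.236) = 54449641/9738825 ≈ 5.591 in

Q = 54449641/9738825 in ≈ 5.591 in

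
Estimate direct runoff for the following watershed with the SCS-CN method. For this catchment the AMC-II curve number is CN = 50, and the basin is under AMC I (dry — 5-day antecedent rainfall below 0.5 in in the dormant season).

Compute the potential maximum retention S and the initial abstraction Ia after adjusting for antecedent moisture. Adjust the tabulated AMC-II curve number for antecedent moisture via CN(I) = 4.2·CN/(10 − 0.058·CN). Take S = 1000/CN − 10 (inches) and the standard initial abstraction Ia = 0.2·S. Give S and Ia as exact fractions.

S = 500/21 in ≈ 23.810 in; Ia = 100/21 in ≈ 4.762 in

CN(I) from CN(II)=50: (4.2·50)/(10 − 0.058·50) = 2100/71 ≈ 29.577
S = 1000/(2100/71) − 10 = 500/21 in ≈ 23.810 in
Ia = 0.2S: 0.2·23.810 = 4.762 in (exactly 100/21)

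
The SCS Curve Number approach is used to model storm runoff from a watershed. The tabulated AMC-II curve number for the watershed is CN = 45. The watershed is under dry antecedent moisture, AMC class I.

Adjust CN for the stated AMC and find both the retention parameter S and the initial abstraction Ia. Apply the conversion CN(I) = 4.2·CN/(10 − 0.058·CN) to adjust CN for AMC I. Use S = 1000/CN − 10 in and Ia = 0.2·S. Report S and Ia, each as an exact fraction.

S = 5500/189 in ≈ 29.101 in; Ia = 1100/189 in ≈ 5.820 in

Adjust CN=45 to AMC I: 4.2·45/(10 − 0.058·45) → 189 ÷ (739/100) = 18900/739 ≈ 25.575
Max retention: S = 1000/(18900/739) − 10 = 5500/189 in (≈ 29.101 in)
Ia = 0.2S: 0.2·29.101 = 5.820 in (exactly 1100/189)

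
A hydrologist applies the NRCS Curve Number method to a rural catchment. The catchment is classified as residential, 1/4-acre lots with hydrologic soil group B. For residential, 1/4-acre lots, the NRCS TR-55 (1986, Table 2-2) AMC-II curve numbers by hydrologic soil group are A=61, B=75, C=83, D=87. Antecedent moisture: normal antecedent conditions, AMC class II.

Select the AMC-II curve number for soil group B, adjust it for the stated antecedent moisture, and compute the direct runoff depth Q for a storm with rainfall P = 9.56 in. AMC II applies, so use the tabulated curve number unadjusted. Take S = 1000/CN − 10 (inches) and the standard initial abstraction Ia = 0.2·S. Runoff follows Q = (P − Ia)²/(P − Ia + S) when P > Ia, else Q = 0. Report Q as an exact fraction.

Q = 444889/68775 in ≈ 6.469 in

NRCS table: residential, 1/4-acre lots, soil group B → CN(II) = 75
AMC II — tabulated CN = 75 applies directly.
S = 1000/75 − 10 = 10/3 in ≈ 3.333 in
Ia = 0.2S: 0.2·3.333 = 0.667 in (exactly 2/3)
Excess rainfall: 9.560 − 0.667 = 8.893 in; P > Ia so Q > 0
Runoff Q = (P−Ia)²/(P−Ia+S) = (8.893)²/(8.893+3.333) = 444889/68775 ≈ 6.469 in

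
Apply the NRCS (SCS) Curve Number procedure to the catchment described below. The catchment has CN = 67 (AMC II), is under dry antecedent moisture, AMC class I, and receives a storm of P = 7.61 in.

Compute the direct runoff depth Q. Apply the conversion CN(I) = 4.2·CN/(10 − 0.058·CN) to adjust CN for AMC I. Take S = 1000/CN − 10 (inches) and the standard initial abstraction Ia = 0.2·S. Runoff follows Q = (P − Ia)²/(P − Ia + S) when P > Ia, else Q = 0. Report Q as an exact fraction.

Q = 60964054281/37375032100 in ≈ 1.631 in

CN(I) from CN(II)=67: (4.2·67)/(10 − 0.058·67) = 46900/1019 ≈ 46.026
S = 1000/(46900/1019) − 10 = 5500/469 in ≈ 11.727 in
Initial abstraction Ia = S/5 = (5500/469)/5 = 1100/469 ≈ 2.345 in
P − Ia = 7.610 − 2.345 = 246909/46900 ≈ 5.265 in (> 0, runoff occurs)
Q: (246909/46900)² ÷ (796909/46900) = 60964054281/37375032100 in (≈ 1.631 in)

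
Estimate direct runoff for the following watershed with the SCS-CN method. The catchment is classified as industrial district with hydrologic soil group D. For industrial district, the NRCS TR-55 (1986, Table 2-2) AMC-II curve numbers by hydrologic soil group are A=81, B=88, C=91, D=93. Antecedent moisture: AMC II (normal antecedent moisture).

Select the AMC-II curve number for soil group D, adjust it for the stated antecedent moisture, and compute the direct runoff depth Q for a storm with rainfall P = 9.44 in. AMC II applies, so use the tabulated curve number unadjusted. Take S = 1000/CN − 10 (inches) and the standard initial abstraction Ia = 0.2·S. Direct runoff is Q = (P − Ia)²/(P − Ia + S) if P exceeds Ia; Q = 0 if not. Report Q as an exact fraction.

Q = 116618401/13571025 in ≈ 8.593 in

NRCS table: industrial district, soil group D → CN(II) = 93
CN(II) = 93; AMC II needs no correction.
Retention S: 1000/CN − 10 with CN=93.000 → S = 70/93 ≈ 0.753 in
Ia = 0.2·(70/93) = 14/93 in ≈ 0.151 in
Excess rainfall: 9.440 − 0.151 = 9.289 in; P > Ia so Q > 0
Q = (21598/2325)²/((21598/2325) + 70/93) = (466473604/5405625)/(23348/2325) = 116618401/13571025 in ≈ 8.593 in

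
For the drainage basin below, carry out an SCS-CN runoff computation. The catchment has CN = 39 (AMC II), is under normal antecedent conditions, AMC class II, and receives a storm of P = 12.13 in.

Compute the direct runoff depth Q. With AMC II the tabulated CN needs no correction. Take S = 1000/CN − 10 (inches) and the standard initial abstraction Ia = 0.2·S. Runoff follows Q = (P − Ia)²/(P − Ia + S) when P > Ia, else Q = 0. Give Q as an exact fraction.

Average conditions: CN = 39 (no AMC adjustment).
Max retention: S = 1000/39 − 10 = 610/39 in (≈ 15.641 in)
Ia = 0.2·(610/39) = 122/39 in ≈ 3.128 in
P − Ia = 12.130 − 3.128 = 35107/3900 ≈ 9.002 in (> 0, runoff occurs)
Runoff Q = (P−Ia)²/(P−Ia+S) = (9.002)²/(9.002+15.641) = 1232501449/374817300 ≈ 3.288 in

Q = 1232501449/374817300 in ≈ 3.288 in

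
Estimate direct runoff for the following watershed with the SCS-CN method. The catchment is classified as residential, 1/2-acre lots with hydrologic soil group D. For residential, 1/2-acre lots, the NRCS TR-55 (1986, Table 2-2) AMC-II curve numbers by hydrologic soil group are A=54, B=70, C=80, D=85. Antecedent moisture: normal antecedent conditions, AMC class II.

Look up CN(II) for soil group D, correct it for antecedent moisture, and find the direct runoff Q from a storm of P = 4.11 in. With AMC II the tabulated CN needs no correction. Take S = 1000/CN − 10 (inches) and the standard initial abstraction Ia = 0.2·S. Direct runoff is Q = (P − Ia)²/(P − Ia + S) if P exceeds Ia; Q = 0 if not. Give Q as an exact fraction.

NRCS table: residential, 1/2-acre lots, soil group D → CN(II) = 85
AMC II — tabulated CN = 85 applies directly.
S = 1000/85 − 10 = 30/17 in ≈ 1.765 in
Ia = 0.2S: 0.2·1.765 = 0.353 in (exactly 6/17)
Excess rainfall: 4.110 − 0.353 = 3.757 in; P > Ia so Q > 0
Runoff Q = (P−Ia)²/(P−Ia+S) = (3.757)²/(3.757+1.765) = 4532641/1773100 ≈ 2.556 in

Q = 4532641/1773100 in ≈ 2.556 in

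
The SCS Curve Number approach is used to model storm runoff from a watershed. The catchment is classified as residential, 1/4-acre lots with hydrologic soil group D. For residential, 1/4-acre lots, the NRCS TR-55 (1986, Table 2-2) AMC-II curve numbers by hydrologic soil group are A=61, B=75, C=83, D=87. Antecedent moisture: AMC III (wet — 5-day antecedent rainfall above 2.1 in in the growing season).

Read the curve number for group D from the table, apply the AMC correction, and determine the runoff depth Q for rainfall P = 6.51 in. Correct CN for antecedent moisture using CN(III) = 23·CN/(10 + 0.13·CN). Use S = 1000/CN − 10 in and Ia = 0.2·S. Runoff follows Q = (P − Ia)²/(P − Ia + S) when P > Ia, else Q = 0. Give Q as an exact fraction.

NRCS table: residential, 1/4-acre lots, soil group D → CN(II) = 87
Wet (AMC III): CN(III) = 23·87/(10 + 0.13·87) = 2001/(2131/100) = 200100/2131 ≈ 93.900
S = 1000/(200100/2131) − 10 = 1300/2001 in ≈ 0.650 in
Ia = 0.2·(1300/2001) = 260/2001 in ≈ 0.130 in
P − Ia = 6.510 − 0.130 = 1276651/200100 ≈ 6.380 in (> 0, runoff occurs)
Q: (1276651/200100)² ÷ (1406651/200100) = 1629837775801/281470865100 in (≈ 5.790 in)

Q = 1629837775801/281470865100 in ≈ 5.790 in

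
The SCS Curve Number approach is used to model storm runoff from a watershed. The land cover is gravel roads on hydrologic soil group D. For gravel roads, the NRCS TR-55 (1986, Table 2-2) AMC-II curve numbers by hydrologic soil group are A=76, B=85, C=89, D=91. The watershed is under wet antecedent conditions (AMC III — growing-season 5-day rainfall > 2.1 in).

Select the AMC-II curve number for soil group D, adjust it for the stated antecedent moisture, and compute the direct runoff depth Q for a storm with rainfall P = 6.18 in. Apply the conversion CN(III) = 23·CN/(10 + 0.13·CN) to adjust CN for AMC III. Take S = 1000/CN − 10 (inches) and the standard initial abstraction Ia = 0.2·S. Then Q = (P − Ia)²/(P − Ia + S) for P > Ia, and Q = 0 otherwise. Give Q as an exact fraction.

NRCS table: gravel roads, soil group D → CN(II) = 91
Adjust CN=91 to AMC III: 23·91/(10 + 0.13·91) → 2093 ÷ (2183/100) = 209300/2183 ≈ 95.877
Retention S: 1000/CN − 10 with CN=95.877 → S = 900/2093 ≈ 0.430 in
Initial abstraction Ia = S/5 = (900/2093)/5 = 180/2093 ≈ 0.086 in
Excess rainfall: 6.180 − 0.086 = 6.094 in; P > Ia so Q > 0
Runoff Q = (P−Ia)²/(P−Ia+S) = (6.094)²/(6.094+0.430) = 135569493723/23816142350 ≈ 5.692 in

Q = 135569493723/23816142350 in ≈ 5.692 in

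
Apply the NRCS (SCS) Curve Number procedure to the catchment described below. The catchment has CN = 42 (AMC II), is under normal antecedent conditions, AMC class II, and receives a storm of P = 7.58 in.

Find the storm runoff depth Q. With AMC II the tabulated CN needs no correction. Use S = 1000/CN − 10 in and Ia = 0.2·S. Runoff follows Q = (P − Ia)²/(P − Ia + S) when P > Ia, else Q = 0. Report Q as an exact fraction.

CN(II) = 42; AMC II needs no correction.
Retention S: 1000/CN − 10 with CN=42.000 → S = 290/21 ≈ 13.810 in
Initial abstraction Ia = S/5 = (290/21)/5 = 58/21 ≈ 2.762 in
Excess rainfall: 7.580 − 2.762 = 4.818 in; P > Ia so Q > 0
Q = (5059/1050)²/((5059/1050) + 290/21) = (25593481/1102500)/(19559/1050) = 25593481/20536950 in ≈ 1.246 in

Q = 25593481/20536950 in ≈ 1.246 in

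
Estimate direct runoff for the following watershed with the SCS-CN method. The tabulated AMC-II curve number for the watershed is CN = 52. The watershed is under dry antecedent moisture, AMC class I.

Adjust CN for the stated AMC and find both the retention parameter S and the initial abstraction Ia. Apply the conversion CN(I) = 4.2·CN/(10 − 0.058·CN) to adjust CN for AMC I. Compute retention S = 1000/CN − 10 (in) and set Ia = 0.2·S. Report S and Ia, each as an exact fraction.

Dry (AMC I): CN(I) = 4.2·52/(10 − 0.058·52) = (1092/5)/(873/125) = 9100/291 ≈ 31.271
S = 1000/(9100/291) − 10 = 2000/91 in ≈ 21.978 in
Initial abstraction Ia = S/5 = (2000/91)/5 = 400/91 ≈ 4.396 in

S = 2000/91 in ≈ 21.978 in; Ia = 400/91 in ≈ 4.396 in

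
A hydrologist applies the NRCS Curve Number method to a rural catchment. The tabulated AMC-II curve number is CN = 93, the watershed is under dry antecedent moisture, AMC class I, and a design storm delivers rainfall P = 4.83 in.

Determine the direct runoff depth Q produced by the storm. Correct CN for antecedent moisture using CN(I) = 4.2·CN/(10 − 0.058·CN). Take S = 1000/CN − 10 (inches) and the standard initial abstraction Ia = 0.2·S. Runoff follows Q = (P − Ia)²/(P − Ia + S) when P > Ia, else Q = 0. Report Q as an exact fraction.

Adjust CN=93 to AMC I: 4.2·93/(10 − 0.058·93) → (1953/5) ÷ (2303/500) = 27900/329 ≈ 84.802
S = 1000/(27900/329) − 10 = 500/279 in ≈ 1.792 in
Initial abstraction Ia = S/5 = (500/279)/5 = 100/279 ≈ 0.358 in
Excess rainfall: 4.830 − 0.358 = 4.472 in; P > Ia so Q > 0
Q: (124757/27900)² ÷ (174757/27900) = 15564309049/4875720300 in (≈ 3.192 in)

Q = 15564309049/4875720300 in ≈ 3.192 in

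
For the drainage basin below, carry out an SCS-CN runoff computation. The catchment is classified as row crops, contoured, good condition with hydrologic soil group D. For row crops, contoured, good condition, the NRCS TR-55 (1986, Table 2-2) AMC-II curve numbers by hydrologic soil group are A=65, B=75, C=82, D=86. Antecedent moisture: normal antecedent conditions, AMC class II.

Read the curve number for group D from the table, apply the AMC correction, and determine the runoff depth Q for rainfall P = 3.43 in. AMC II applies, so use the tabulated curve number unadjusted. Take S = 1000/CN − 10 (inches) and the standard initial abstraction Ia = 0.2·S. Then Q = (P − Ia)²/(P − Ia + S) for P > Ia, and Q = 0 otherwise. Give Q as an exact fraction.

NRCS table: row crops, contoured, good condition, soil group D → CN(II) = 86
CN(II) = 86; AMC II needs no correction.
Retention S: 1000/CN − 10 with CN=86.000 → S = 70/43 ≈ 1.628 in
Ia = 0.2S: 0.2·1.628 = 0.326 in (exactly 14/43)
Excess rainfall: 3.430 − 0.326 = 3.104 in; P > Ia so Q > 0
Q = (13349/4300)²/((13349/4300) + 70/43) = (178195801/18490000)/(20349/4300) = 25456543/12500100 in ≈ 2.037 in

Q = 25456543/12500100 in ≈ 2.037 in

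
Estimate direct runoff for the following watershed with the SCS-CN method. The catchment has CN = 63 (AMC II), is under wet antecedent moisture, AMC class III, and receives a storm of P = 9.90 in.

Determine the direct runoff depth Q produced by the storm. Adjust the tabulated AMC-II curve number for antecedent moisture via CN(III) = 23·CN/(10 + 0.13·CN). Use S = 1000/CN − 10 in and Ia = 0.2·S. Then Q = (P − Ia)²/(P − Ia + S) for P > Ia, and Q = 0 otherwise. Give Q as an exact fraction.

Wet (AMC III): CN(III) = 23·63/(10 + 0.13·63) = 1449/(1819/100) = 144900/1819 ≈ 79.659
Max retention: S = 1000/(144900/1819) − 10 = 3700/1449 in (≈ 2.553 in)
Ia = 0.2S: 0.2·2.553 = 0.511 in (exactly 740/1449)
Excess rainfall: 9.900 − 0.511 = 9.389 in; P > Ia so Q > 0
Q: (136051/14490)² ÷ (173051/14490) = 18509874601/2507508990 in (≈ 7.382 in)

Q = 18509874601/2507508990 in ≈ 7.382 in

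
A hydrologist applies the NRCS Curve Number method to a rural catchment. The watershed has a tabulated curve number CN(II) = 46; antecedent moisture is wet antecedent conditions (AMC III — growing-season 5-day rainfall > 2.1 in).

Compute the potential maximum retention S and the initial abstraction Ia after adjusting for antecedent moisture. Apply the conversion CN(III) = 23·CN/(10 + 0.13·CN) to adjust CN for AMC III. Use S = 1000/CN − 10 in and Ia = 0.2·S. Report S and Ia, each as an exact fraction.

S = 2700/529 in ≈ 5.104 in; Ia = 540/529 in ≈ 1.021 in

CN(III) from CN(II)=46: (23·46)/(10 + 0.13·46) = 52900/799 ≈ 66.208
Max retention: S = 1000/(52900/799) − 10 = 2700/529 in (≈ 5.104 in)
Ia = 0.2S: 0.2·5.104 = 1.021 in (exactly 540/529)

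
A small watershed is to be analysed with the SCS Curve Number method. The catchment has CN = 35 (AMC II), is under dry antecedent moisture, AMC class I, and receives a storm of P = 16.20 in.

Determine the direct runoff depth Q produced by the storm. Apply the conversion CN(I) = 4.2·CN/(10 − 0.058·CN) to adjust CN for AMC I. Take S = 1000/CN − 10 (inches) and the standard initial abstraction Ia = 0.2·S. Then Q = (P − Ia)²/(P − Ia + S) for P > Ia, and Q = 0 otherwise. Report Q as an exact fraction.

Q = 29235649/27861645 in ≈ 1.049 in

Adjust CN=35 to AMC I: 4.2·35/(10 − 0.058·35) → 147 ÷ (797/100) = 14700/797 ≈ 18.444
Max retention: S = 1000/(14700/797) − 10 = 6500/147 in (≈ 44.218 in)
Ia = 0.2·(6500/147) = 1300/147 in ≈ 8.844 in
Since P=16.200 > Ia=8.844: effective rainfall P−Ia = 5407/735 in
Q = (5407/735)²/((5407/735) + 6500/147) = (29235649/540225)/(37907/735) = 29235649/27861645 in ≈ 1.049 in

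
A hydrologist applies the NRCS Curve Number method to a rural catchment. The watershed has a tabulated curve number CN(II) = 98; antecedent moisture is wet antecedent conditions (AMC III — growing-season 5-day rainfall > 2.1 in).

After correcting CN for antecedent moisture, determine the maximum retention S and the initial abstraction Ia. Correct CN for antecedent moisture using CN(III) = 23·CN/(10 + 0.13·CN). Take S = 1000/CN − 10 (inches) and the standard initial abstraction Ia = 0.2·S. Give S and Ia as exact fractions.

Wet (AMC III): CN(III) = 23·98/(10 + 0.13·98) = 2254/(1137/50) = 112700/1137 ≈ 99.120
Retention S: 1000/CN − 10 with CN=99.120 → S = 100/1127 ≈ 0.089 in
Initial abstraction Ia = S/5 = (100/1127)/5 = 20/1127 ≈ 0.018 in

S = 100/1127 in ≈ 0.089 in; Ia = 20/1127 in ≈ 0.018 in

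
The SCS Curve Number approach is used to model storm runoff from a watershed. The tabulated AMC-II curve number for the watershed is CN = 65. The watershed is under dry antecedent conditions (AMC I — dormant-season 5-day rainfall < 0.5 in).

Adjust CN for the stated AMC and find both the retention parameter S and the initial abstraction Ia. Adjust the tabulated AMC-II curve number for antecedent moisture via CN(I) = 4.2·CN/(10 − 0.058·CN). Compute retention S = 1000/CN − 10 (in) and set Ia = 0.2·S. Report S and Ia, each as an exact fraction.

S = 500/39 in ≈ 12.821 in; Ia = 100/39 in ≈ 2.564 in

Dry (AMC I): CN(I) = 4.2·65/(10 − 0.058·65) = 273/(623/100) = 3900/89 ≈ 43.820
S = 1000/(3900/89) − 10 = 500/39 in ≈ 12.821 in
Initial abstraction Ia = S/5 = (500/39)/5 = 100/39 ≈ 2.564 in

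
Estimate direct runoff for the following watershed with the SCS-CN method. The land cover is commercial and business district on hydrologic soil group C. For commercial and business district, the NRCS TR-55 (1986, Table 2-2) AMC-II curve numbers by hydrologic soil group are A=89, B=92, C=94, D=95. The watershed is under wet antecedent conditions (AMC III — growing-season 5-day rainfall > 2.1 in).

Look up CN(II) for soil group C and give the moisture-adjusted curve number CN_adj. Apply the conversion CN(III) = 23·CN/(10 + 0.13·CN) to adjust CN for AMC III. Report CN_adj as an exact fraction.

NRCS table: commercial and business district, soil group C → CN(II) = 94
CN(III) from CN(II)=94: (23·94)/(10 + 0.13·94) = 108100/1111 ≈ 97.300

CN_adj = 108100/1111 ≈ 97.300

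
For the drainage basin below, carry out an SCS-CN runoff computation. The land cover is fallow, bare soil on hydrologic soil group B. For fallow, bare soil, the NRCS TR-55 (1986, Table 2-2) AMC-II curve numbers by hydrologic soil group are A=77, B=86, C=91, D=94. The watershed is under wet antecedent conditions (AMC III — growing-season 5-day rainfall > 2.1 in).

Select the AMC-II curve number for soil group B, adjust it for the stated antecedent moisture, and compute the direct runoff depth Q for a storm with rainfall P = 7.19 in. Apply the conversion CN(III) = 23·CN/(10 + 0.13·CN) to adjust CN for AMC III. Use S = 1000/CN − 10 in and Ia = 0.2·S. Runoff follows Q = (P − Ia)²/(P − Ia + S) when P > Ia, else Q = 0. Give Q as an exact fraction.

Q = 485935862281/75865299900 in ≈ 6.405 in

NRCS table: fallow, bare soil, soil group B → CN(II) = 86
Adjust CN=86 to AMC III: 23·86/(10 + 0.13·86) → 1978 ÷ (1059/50) = 98900/1059 ≈ 93.390
Max retention: S = 1000/(98900/1059) − 10 = 700/989 in (≈ 0.708 in)
Ia = 0.2·(700/989) = 140/989 in ≈ 0.142 in
Since P=7.190 > Ia=0.142: effective rainfall P−Ia = 697091/98900 in
Q: (697091/98900)² ÷ (767091/98900) = 485935862281/75865299900 in (≈ 6.405 in)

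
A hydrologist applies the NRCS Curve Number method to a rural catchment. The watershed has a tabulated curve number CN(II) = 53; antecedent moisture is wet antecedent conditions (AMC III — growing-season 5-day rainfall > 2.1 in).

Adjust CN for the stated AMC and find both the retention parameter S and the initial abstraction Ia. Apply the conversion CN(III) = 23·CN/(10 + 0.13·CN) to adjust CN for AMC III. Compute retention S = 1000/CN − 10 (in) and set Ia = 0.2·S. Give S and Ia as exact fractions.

Wet (AMC III): CN(III) = 23·53/(10 + 0.13·53) = 1219/(1689/100) = 121900/1689 ≈ 72.173
Max retention: S = 1000/(121900/1689) − 10 = 4700/1219 in (≈ 3.856 in)
Ia = 0.2S: 0.2·3.856 = 0.771 in (exactly 940/1219)

S = 4700/1219 in ≈ 3.856 in; Ia = 940/1219 in ≈ 0.771 in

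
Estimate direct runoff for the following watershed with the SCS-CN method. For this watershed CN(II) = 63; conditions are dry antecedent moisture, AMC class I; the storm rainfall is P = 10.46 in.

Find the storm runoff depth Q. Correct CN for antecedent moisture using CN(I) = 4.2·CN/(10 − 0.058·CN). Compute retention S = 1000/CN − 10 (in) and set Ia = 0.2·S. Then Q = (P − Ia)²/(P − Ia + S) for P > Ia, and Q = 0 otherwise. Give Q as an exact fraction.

Q = 256977011041/94722103350 in ≈ 2.713 in

CN(I) from CN(II)=63: (4.2·63)/(10 − 0.058·63) = 132300/3173 ≈ 41.696
S = 1000/(132300/3173) − 10 = 18500/1323 in ≈ 13.983 in
Ia = 0.2·(18500/1323) = 3700/1323 in ≈ 2.797 in
Since P=10.460 > Ia=2.797: effective rainfall P−Ia = 506929/66150 in
Runoff Q = (P−Ia)²/(P−Ia+S) = (7.663)²/(7.663+13.983) = 256977011041/94722103350 ≈ 2.713 in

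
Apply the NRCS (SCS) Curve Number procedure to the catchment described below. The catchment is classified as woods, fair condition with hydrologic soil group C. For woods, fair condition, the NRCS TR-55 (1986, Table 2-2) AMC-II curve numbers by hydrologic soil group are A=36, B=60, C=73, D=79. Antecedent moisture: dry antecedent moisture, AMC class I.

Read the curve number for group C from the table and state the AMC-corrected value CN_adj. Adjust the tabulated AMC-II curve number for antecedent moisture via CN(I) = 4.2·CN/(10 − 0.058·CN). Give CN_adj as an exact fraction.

CN_adj = 51100/961 ≈ 53.174

NRCS table: woods, fair condition, soil group C → CN(II) = 73
CN(I) from CN(II)=73: (4.2·73)/(10 − 0.058·73) = 51100/961 ≈ 53.174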